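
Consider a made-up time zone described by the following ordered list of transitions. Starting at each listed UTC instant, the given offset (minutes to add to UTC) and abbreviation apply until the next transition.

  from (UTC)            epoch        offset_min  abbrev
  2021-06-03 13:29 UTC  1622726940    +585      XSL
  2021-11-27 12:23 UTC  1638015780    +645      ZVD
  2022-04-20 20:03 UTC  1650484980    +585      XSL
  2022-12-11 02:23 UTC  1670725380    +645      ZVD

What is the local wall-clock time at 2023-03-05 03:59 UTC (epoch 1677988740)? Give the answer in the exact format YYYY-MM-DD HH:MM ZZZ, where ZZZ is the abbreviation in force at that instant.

Query: 2023-03-05 03:59 UTC
Rule 4/4 (ZVD, +10:45): 2022-12-11 02:23 UTC ≤ query < +∞
3·60 + 59 + 645 = 884 min
884 = 0·1440 + 884; 884 = 14·60 + 44 → 14:44, same day
→ 2023-03-05 14:44 ZVD

2023-03-05 14:44 ZVD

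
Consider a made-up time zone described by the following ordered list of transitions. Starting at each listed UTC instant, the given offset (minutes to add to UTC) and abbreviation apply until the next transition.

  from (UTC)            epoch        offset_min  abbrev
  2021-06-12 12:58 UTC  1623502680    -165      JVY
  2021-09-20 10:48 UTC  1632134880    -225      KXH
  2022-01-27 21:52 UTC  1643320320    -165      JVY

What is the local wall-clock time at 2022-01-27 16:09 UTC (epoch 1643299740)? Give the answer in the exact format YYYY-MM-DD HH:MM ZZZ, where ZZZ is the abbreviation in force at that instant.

Query: 2022-01-27 16:09 UTC
Rule 2/3 (KXH, -03:45): 2021-09-20 10:48 UTC ≤ query < 2022-01-27 21:52 UTC
16·60 + 9 - 225 = 744 min
744 = 0·1440 + 744; 744 = 12·60 + 24 → 12:24, same day
→ 2022-01-27 12:24 KXH

2022-01-27 12:24 KXH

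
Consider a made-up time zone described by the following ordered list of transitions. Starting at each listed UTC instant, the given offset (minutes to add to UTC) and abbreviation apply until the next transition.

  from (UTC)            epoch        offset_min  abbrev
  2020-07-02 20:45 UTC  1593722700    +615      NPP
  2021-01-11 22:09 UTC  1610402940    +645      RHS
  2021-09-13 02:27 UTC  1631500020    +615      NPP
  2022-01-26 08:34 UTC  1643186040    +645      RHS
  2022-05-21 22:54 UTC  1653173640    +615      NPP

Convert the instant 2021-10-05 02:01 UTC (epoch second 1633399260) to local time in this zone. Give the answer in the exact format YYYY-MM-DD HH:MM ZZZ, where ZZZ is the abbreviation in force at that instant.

Query: 2021-10-05 02:01 UTC
Rule 3/5 (NPP, +10:15): 2021-09-13 02:27 UTC ≤ query < 2022-01-26 08:34 UTC
2·60 + 1 + 615 = 736 min
736 = 0·1440 + 736; 736 = 12·60 + 16 → 12:16, same day
→ 2021-10-05 12:16 NPP

2021-10-05 12:16 NPP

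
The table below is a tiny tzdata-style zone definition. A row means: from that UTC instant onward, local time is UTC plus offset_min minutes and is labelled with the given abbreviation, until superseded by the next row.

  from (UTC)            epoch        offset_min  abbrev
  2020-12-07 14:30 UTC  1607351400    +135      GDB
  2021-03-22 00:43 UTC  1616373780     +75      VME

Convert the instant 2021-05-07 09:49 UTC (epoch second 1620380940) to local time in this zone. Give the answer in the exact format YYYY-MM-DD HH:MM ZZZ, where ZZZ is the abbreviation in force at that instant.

Query: 2021-05-07 09:49 UTC
Rule 2/2 (VME, +01:15): 2021-03-22 00:43 UTC ≤ query < +∞
9·60 + 49 + 75 = 664 min
664 = 0·1440 + 664; 664 = 11·60 + 4 → 11:04, same day
→ 2021-05-07 11:04 VME

2021-05-07 11:04 VME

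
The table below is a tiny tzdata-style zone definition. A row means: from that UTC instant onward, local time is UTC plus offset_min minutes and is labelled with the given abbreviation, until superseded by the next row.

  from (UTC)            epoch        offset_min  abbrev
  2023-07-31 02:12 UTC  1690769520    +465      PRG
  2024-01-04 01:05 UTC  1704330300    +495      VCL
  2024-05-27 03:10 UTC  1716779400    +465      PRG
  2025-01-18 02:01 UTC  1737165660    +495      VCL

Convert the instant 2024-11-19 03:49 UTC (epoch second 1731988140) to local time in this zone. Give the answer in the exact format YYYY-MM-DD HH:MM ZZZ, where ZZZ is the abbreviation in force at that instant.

2024-11-19 11:34 PRG

Query: 2024-11-19 03:49 UTC
Rule 3/4 (PRG, +07:45): 2024-05-27 03:10 UTC ≤ query < 2025-01-18 02:01 UTC
3·60 + 49 + 465 = 694 min
694 = 0·1440 + 694; 694 = 11·60 + 34 → 11:34, same day
→ 2024-11-19 11:34 PRG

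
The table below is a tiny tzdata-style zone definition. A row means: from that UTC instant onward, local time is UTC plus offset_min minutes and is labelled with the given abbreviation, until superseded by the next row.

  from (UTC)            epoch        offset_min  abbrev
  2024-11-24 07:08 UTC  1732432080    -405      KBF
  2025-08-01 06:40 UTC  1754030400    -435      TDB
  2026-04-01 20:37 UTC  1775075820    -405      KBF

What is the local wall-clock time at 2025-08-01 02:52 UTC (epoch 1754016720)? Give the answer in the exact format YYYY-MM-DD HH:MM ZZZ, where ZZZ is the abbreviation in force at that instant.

Query: 2025-08-01 02:52 UTC
Rule 1/3 (KBF, -06:45): 2024-11-24 07:08 UTC ≤ query < 2025-08-01 06:40 UTC
2·60 + 52 - 405 = -233 min
-233 = -1·1440 + 1207; 1207 = 20·60 + 7 → 20:07, 2025-08-01 - 1 day = 2025-07-31
→ 2025-07-31 20:07 KBF

2025-07-31 20:07 KBF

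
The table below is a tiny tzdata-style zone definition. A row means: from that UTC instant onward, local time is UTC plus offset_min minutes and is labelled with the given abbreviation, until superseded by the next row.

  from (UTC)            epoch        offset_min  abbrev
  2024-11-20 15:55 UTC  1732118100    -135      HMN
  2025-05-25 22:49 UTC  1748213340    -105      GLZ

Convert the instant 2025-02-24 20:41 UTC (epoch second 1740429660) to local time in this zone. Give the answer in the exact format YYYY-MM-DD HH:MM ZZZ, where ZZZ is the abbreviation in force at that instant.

2025-02-24 18:26 HMN

Query: 2025-02-24 20:41 UTC
Rule 1/2 (HMN, -02:15): 2024-11-20 15:55 UTC ≤ query < 2025-05-25 22:49 UTC
20·60 + 41 - 135 = 1106 min
1106 = 0·1440 + 1106; 1106 = 18·60 + 26 → 18:26, same day
→ 2025-02-24 18:26 HMN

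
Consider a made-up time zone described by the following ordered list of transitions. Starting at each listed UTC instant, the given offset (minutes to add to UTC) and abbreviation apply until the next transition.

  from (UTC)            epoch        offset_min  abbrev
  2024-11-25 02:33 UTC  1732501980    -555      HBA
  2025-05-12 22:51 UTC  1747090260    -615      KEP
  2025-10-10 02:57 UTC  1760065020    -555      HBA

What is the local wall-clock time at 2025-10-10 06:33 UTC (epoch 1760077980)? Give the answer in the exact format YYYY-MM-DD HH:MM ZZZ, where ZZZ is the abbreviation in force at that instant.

2025-10-09 21:18 HBA

Query: 2025-10-10 06:33 UTC
Rule 3/3 (HBA, -09:15): 2025-10-10 02:57 UTC ≤ query < +∞
6·60 + 33 - 555 = -162 min
-162 = -1·1440 + 1278; 1278 = 21·60 + 18 → 21:18, 2025-10-10 - 1 day = 2025-10-09
→ 2025-10-09 21:18 HBA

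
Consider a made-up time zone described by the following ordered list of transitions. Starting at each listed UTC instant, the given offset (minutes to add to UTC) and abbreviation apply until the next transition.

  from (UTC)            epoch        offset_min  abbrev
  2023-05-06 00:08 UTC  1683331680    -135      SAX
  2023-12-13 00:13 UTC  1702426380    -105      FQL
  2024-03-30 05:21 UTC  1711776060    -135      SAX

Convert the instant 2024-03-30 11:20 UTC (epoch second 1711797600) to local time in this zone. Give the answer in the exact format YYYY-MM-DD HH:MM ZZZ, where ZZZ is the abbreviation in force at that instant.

Query: 2024-03-30 11:20 UTC
Rule 3/3 (SAX, -02:15): 2024-03-30 05:21 UTC ≤ query < +∞
11·60 + 20 - 135 = 545 min
545 = 0·1440 + 545; 545 = 9·60 + 5 → 09:05, same day
→ 2024-03-30 09:05 SAX

2024-03-30 09:05 SAX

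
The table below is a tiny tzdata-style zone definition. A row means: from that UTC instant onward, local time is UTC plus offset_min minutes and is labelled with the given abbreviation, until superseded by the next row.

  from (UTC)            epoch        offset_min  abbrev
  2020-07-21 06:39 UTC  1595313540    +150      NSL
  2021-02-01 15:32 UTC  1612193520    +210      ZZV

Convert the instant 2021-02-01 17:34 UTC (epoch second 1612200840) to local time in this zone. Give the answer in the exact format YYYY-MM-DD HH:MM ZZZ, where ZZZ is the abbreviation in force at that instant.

Query: 2021-02-01 17:34 UTC
Rule 2/2 (ZZV, +03:30): 2021-02-01 15:32 UTC ≤ query < +∞
17·60 + 34 + 210 = 1264 min
1264 = 0·1440 + 1264; 1264 = 21·60 + 4 → 21:04, same day
→ 2021-02-01 21:04 ZZV

2021-02-01 21:04 ZZV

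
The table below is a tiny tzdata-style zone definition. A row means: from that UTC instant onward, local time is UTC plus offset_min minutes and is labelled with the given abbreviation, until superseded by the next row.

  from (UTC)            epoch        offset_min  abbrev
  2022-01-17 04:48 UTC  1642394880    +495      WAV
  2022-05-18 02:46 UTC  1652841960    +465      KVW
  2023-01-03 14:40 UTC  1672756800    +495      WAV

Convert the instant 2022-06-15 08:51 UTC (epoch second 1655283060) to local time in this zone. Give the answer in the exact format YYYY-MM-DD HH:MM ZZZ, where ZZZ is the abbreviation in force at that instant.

2022-06-15 16:36 KVW

Query: 2022-06-15 08:51 UTC
Rule 2/3 (KVW, +07:45): 2022-05-18 02:46 UTC ≤ query < 2023-01-03 14:40 UTC
8·60 + 51 + 465 = 996 min
996 = 0·1440 + 996; 996 = 16·60 + 36 → 16:36, same day
→ 2022-06-15 16:36 KVW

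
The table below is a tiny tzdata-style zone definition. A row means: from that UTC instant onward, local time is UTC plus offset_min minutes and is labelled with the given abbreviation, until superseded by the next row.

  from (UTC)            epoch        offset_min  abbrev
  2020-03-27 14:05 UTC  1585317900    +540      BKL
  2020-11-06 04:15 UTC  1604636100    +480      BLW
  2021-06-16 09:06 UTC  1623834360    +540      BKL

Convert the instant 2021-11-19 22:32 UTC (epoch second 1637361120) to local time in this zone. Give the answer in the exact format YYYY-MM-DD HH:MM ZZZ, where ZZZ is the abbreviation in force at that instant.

Query: 2021-11-19 22:32 UTC
Rule 3/3 (BKL, +09:00): 2021-06-16 09:06 UTC ≤ query < +∞
22·60 + 32 + 540 = 1892 min
1892 = 1·1440 + 452; 452 = 7·60 + 32 → 07:32, 2021-11-19 + 1 day = 2021-11-20
→ 2021-11-20 07:32 BKL

2021-11-20 07:32 BKL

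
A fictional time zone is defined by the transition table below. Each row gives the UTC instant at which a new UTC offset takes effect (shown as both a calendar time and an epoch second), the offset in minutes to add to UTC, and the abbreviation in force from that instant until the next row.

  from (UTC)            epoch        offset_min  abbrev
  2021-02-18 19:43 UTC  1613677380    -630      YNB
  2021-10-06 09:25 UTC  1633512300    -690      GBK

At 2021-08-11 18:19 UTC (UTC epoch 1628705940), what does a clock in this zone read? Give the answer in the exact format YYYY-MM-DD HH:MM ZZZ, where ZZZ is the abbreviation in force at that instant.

2021-08-11 07:49 YNB

Query: 2021-08-11 18:19 UTC
Rule 1/2 (YNB, -10:30): 2021-02-18 19:43 UTC ≤ query < 2021-10-06 09:25 UTC
18·60 + 19 - 630 = 469 min
469 = 0·1440 + 469; 469 = 7·60 + 49 → 07:49, same day
→ 2021-08-11 07:49 YNB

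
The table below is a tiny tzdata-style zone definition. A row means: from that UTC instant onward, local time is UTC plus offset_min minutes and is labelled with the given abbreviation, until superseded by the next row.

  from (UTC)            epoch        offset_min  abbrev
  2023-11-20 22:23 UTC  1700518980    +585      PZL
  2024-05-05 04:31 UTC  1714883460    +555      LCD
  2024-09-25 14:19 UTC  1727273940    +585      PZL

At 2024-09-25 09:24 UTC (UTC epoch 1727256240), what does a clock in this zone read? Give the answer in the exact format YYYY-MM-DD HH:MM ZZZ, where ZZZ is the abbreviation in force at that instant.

Query: 2024-09-25 09:24 UTC
Rule 2/3 (LCD, +09:15): 2024-05-05 04:31 UTC ≤ query < 2024-09-25 14:19 UTC
9·60 + 24 + 555 = 1119 min
1119 = 0·1440 + 1119; 1119 = 18·60 + 39 → 18:39, same day
→ 2024-09-25 18:39 LCD

2024-09-25 18:39 LCD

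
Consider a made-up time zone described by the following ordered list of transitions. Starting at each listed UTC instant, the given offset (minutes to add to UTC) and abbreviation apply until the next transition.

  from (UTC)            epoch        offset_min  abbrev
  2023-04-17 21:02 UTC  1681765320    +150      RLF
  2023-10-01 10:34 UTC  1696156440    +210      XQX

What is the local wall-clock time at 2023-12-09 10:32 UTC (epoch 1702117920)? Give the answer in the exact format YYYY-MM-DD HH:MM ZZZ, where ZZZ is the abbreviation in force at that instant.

2023-12-09 14:02 XQX

Query: 2023-12-09 10:32 UTC
Rule 2/2 (XQX, +03:30): 2023-10-01 10:34 UTC ≤ query < +∞
10·60 + 32 + 210 = 842 min
842 = 0·1440 + 842; 842 = 14·60 + 2 → 14:02, same day
→ 2023-12-09 14:02 XQX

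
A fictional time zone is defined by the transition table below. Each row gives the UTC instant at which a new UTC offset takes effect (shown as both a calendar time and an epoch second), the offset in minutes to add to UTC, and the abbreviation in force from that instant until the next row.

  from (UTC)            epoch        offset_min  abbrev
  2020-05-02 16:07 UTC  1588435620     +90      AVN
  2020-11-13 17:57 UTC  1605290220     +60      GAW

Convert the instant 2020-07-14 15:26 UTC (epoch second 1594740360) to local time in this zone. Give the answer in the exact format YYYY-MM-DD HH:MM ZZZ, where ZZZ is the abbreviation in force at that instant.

2020-07-14 16:56 AVN

Query: 2020-07-14 15:26 UTC
Rule 1/2 (AVN, +01:30): 2020-05-02 16:07 UTC ≤ query < 2020-11-13 17:57 UTC
15·60 + 26 + 90 = 1016 min
1016 = 0·1440 + 1016; 1016 = 16·60 + 56 → 16:56, same day
→ 2020-07-14 16:56 AVN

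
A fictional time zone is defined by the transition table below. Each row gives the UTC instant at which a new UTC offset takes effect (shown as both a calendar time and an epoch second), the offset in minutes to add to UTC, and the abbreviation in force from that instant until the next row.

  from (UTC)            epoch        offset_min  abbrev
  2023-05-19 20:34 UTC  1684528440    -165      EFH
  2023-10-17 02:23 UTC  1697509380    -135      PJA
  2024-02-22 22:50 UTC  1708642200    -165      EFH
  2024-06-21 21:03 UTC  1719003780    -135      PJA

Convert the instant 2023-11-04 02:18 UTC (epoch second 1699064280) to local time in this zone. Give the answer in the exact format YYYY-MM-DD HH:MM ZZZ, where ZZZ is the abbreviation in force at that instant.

Query: 2023-11-04 02:18 UTC
Rule 2/4 (PJA, -02:15): 2023-10-17 02:23 UTC ≤ query < 2024-02-22 22:50 UTC
2·60 + 18 - 135 = 3 min
3 = 0·1440 + 3; 3 = 0·60 + 3 → 00:03, same day
→ 2023-11-04 00:03 PJA

2023-11-04 00:03 PJA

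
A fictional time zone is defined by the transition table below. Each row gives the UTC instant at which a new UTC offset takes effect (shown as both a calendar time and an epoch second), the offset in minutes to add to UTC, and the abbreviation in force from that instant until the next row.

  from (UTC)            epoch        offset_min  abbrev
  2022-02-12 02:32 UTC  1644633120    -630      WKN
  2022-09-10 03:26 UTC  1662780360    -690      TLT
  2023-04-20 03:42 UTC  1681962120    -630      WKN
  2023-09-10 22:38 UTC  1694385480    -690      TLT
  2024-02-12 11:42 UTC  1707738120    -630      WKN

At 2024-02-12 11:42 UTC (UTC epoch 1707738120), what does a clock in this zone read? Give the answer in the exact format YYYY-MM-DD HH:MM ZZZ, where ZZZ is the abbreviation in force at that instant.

2024-02-12 01:12 WKN

Query: 2024-02-12 11:42 UTC
Rule 5/5 (WKN, -10:30): 2024-02-12 11:42 UTC ≤ query < +∞
11·60 + 42 - 630 = 72 min
72 = 0·1440 + 72; 72 = 1·60 + 12 → 01:12, same day
→ 2024-02-12 01:12 WKN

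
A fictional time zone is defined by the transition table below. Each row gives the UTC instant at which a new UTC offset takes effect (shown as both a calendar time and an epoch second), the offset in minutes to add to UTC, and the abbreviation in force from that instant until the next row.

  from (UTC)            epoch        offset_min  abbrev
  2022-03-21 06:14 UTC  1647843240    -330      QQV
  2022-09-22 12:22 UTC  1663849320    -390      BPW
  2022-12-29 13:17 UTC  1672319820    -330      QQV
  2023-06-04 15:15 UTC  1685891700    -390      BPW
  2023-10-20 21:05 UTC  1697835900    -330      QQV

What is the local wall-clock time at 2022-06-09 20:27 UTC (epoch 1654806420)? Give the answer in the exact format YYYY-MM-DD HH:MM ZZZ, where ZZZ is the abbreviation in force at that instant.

2022-06-09 14:57 QQV

Query: 2022-06-09 20:27 UTC
Rule 1/5 (QQV, -05:30): 2022-03-21 06:14 UTC ≤ query < 2022-09-22 12:22 UTC
20·60 + 27 - 330 = 897 min
897 = 0·1440 + 897; 897 = 14·60 + 57 → 14:57, same day
→ 2022-06-09 14:57 QQV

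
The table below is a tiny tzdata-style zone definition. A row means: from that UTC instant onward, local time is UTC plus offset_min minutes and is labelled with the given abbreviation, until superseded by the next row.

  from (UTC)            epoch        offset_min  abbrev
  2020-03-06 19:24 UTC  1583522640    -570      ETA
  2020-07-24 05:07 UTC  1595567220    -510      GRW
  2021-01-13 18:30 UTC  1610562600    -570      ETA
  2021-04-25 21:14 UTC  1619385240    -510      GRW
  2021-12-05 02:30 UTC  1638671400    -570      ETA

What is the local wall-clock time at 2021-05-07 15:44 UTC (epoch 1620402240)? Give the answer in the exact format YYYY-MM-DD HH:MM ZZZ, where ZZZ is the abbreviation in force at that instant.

Query: 2021-05-07 15:44 UTC
Rule 4/5 (GRW, -08:30): 2021-04-25 21:14 UTC ≤ query < 2021-12-05 02:30 UTC
15·60 + 44 - 510 = 434 min
434 = 0·1440 + 434; 434 = 7·60 + 14 → 07:14, same day
→ 2021-05-07 07:14 GRW

2021-05-07 07:14 GRW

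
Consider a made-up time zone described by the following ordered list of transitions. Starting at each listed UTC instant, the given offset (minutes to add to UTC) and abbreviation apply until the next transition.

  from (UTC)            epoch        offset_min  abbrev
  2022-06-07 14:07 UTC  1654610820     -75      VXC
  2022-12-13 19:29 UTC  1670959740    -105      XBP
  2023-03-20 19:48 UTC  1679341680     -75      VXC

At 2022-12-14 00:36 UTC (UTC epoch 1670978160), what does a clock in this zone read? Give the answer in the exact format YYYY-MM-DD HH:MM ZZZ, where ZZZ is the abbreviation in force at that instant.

2022-12-13 22:51 XBP

Query: 2022-12-14 00:36 UTC
Rule 2/3 (XBP, -01:45): 2022-12-13 19:29 UTC ≤ query < 2023-03-20 19:48 UTC
0·60 + 36 - 105 = -69 min
-69 = -1·1440 + 1371; 1371 = 22·60 + 51 → 22:51, 2022-12-14 - 1 day = 2022-12-13
→ 2022-12-13 22:51 XBP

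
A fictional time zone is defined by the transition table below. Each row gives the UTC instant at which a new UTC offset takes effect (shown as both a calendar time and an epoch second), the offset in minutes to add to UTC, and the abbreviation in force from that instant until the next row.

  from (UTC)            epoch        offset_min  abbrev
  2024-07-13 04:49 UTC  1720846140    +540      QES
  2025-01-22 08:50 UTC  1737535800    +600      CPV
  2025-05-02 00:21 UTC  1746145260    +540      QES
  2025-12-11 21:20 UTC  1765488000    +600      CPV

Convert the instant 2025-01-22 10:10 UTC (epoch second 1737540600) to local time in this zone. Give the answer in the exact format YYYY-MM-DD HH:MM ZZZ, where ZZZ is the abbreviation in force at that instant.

Query: 2025-01-22 10:10 UTC
Rule 2/4 (CPV, +10:00): 2025-01-22 08:50 UTC ≤ query < 2025-05-02 00:21 UTC
10·60 + 10 + 600 = 1210 min
1210 = 0·1440 + 1210; 1210 = 20·60 + 10 → 20:10, same day
→ 2025-01-22 20:10 CPV

2025-01-22 20:10 CPV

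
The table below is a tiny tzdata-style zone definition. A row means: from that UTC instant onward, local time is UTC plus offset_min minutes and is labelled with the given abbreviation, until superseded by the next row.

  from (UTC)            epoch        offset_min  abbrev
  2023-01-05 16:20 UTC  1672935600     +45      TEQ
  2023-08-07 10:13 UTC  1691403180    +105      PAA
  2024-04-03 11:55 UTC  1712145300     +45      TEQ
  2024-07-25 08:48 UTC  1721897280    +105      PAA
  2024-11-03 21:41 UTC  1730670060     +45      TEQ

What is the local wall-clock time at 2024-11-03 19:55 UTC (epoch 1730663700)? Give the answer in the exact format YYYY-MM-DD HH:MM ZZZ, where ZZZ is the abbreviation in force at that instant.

2024-11-03 21:40 PAA

Query: 2024-11-03 19:55 UTC
Rule 4/5 (PAA, +01:45): 2024-07-25 08:48 UTC ≤ query < 2024-11-03 21:41 UTC
19·60 + 55 + 105 = 1300 min
1300 = 0·1440 + 1300; 1300 = 21·60 + 40 → 21:40, same day
→ 2024-11-03 21:40 PAA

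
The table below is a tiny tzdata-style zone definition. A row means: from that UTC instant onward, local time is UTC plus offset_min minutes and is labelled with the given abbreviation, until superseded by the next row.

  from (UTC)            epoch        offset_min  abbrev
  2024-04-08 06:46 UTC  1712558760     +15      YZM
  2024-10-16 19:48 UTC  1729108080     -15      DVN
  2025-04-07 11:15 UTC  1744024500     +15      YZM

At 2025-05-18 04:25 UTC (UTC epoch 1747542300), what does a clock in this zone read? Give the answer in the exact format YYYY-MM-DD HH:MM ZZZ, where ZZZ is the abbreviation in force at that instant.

Query: 2025-05-18 04:25 UTC
Rule 3/3 (YZM, +00:15): 2025-04-07 11:15 UTC ≤ query < +∞
4·60 + 25 + 15 = 280 min
280 = 0·1440 + 280; 280 = 4·60 + 40 → 04:40, same day
→ 2025-05-18 04:40 YZM

2025-05-18 04:40 YZM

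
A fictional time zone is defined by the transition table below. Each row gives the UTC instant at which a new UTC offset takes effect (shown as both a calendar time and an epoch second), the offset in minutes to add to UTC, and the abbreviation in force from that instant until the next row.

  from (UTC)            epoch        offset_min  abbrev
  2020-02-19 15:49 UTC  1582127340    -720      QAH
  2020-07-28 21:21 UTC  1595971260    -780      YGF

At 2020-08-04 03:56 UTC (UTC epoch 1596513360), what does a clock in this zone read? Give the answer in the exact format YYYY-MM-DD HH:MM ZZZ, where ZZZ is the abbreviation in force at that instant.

Query: 2020-08-04 03:56 UTC
Rule 2/2 (YGF, -13:00): 2020-07-28 21:21 UTC ≤ query < +∞
3·60 + 56 - 780 = -544 min
-544 = -1·1440 + 896; 896 = 14·60 + 56 → 14:56, 2020-08-04 - 1 day = 2020-08-03
→ 2020-08-03 14:56 YGF

2020-08-03 14:56 YGF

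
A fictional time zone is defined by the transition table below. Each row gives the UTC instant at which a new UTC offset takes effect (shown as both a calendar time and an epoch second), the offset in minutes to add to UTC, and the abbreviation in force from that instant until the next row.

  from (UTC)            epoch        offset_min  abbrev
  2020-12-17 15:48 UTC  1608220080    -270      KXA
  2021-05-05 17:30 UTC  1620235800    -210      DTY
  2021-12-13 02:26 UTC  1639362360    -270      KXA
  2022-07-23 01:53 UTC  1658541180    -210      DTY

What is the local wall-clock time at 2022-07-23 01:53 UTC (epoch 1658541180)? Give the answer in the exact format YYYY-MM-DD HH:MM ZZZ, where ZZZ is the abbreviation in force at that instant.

2022-07-22 22:23 DTY

Query: 2022-07-23 01:53 UTC
Rule 4/4 (DTY, -03:30): 2022-07-23 01:53 UTC ≤ query < +∞
1·60 + 53 - 210 = -97 min
-97 = -1·1440 + 1343; 1343 = 22·60 + 23 → 22:23, 2022-07-23 - 1 day = 2022-07-22
→ 2022-07-22 22:23 DTY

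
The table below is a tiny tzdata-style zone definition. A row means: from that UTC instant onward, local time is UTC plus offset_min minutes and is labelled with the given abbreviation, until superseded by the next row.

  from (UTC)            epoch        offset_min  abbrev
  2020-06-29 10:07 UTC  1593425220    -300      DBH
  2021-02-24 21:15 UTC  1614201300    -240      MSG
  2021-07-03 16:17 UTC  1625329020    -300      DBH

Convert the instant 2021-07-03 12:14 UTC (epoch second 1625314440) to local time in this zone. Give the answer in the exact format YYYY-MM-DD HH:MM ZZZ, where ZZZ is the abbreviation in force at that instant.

Query: 2021-07-03 12:14 UTC
Rule 2/3 (MSG, -04:00): 2021-02-24 21:15 UTC ≤ query < 2021-07-03 16:17 UTC
12·60 + 14 - 240 = 494 min
494 = 0·1440 + 494; 494 = 8·60 + 14 → 08:14, same day
→ 2021-07-03 08:14 MSG

2021-07-03 08:14 MSG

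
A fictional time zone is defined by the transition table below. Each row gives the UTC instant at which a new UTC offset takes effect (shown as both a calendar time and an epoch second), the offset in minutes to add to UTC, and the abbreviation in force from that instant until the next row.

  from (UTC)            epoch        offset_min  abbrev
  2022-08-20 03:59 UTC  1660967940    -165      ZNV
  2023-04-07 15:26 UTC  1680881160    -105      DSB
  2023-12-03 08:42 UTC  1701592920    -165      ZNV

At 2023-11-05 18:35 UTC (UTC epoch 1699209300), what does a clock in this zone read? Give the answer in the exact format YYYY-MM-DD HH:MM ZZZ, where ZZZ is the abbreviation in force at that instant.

Query: 2023-11-05 18:35 UTC
Rule 2/3 (DSB, -01:45): 2023-04-07 15:26 UTC ≤ query < 2023-12-03 08:42 UTC
18·60 + 35 - 105 = 1010 min
1010 = 0·1440 + 1010; 1010 = 16·60 + 50 → 16:50, same day
→ 2023-11-05 16:50 DSB

2023-11-05 16:50 DSB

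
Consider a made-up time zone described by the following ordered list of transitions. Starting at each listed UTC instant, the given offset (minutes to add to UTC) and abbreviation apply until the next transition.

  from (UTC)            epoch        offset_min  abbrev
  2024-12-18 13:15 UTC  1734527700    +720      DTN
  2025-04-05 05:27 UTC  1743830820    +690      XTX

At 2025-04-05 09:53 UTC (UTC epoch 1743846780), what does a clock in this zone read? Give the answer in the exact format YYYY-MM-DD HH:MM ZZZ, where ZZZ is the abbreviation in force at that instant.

2025-04-05 21:23 XTX

Query: 2025-04-05 09:53 UTC
Rule 2/2 (XTX, +11:30): 2025-04-05 05:27 UTC ≤ query < +∞
9·60 + 53 + 690 = 1283 min
1283 = 0·1440 + 1283; 1283 = 21·60 + 23 → 21:23, same day
→ 2025-04-05 21:23 XTX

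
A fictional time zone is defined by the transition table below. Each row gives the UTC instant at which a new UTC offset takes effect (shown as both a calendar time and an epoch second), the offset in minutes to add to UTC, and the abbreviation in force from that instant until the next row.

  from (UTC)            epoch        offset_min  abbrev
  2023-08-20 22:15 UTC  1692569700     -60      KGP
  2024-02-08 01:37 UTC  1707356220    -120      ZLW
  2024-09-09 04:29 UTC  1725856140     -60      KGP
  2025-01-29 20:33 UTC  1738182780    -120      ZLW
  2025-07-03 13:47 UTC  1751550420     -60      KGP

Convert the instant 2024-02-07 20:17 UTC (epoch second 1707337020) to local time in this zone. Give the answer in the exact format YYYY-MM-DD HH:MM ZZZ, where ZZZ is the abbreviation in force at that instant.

Query: 2024-02-07 20:17 UTC
Rule 1/5 (KGP, -01:00): 2023-08-20 22:15 UTC ≤ query < 2024-02-08 01:37 UTC
20·60 + 17 - 60 = 1157 min
1157 = 0·1440 + 1157; 1157 = 19·60 + 17 → 19:17, same day
→ 2024-02-07 19:17 KGP

2024-02-07 19:17 KGP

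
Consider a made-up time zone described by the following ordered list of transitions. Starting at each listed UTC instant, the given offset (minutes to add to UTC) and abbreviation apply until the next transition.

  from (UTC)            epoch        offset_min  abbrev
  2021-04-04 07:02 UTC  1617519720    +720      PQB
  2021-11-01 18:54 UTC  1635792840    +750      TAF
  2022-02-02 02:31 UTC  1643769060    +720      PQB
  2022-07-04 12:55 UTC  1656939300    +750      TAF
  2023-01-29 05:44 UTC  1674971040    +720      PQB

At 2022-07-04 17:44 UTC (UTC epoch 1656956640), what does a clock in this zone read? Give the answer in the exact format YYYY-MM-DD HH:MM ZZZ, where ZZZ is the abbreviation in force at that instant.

Query: 2022-07-04 17:44 UTC
Rule 4/5 (TAF, +12:30): 2022-07-04 12:55 UTC ≤ query < 2023-01-29 05:44 UTC
17·60 + 44 + 750 = 1814 min
1814 = 1·1440 + 374; 374 = 6·60 + 14 → 06:14, 2022-07-04 + 1 day = 2022-07-05
→ 2022-07-05 06:14 TAF

2022-07-05 06:14 TAF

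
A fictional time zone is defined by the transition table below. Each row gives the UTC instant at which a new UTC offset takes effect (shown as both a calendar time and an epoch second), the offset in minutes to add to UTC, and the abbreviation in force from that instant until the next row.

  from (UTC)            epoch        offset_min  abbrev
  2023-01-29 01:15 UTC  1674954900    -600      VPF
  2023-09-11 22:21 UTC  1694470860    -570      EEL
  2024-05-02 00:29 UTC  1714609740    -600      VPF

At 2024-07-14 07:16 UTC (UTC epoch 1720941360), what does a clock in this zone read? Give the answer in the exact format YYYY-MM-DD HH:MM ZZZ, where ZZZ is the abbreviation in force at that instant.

2024-07-13 21:16 VPF

Query: 2024-07-14 07:16 UTC
Rule 3/3 (VPF, -10:00): 2024-05-02 00:29 UTC ≤ query < +∞
7·60 + 16 - 600 = -164 min
-164 = -1·1440 + 1276; 1276 = 21·60 + 16 → 21:16, 2024-07-14 - 1 day = 2024-07-13
→ 2024-07-13 21:16 VPF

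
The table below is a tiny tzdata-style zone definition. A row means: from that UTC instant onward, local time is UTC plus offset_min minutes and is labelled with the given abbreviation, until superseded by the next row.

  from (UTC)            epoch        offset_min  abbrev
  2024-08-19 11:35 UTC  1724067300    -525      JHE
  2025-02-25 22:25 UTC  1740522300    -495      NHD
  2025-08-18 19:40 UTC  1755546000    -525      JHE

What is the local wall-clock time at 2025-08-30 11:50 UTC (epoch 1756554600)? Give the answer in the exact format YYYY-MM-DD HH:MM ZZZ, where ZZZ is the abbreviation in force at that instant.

Query: 2025-08-30 11:50 UTC
Rule 3/3 (JHE, -08:45): 2025-08-18 19:40 UTC ≤ query < +∞
11·60 + 50 - 525 = 185 min
185 = 0·1440 + 185; 185 = 3·60 + 5 → 03:05, same day
→ 2025-08-30 03:05 JHE

2025-08-30 03:05 JHE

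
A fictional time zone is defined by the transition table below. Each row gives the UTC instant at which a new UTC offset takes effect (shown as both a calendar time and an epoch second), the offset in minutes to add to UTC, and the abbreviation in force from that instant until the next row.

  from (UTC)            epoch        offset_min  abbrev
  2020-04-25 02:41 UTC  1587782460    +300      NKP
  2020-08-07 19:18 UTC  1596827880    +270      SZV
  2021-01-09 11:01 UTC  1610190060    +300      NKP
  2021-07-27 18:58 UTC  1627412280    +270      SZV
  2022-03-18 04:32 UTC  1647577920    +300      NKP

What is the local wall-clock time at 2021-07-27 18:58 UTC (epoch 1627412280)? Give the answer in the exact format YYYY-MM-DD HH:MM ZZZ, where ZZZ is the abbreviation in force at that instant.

2021-07-27 23:28 SZV

Query: 2021-07-27 18:58 UTC
Rule 4/5 (SZV, +04:30): 2021-07-27 18:58 UTC ≤ query < 2022-03-18 04:32 UTC
18·60 + 58 + 270 = 1408 min
1408 = 0·1440 + 1408; 1408 = 23·60 + 28 → 23:28, same day
→ 2021-07-27 23:28 SZV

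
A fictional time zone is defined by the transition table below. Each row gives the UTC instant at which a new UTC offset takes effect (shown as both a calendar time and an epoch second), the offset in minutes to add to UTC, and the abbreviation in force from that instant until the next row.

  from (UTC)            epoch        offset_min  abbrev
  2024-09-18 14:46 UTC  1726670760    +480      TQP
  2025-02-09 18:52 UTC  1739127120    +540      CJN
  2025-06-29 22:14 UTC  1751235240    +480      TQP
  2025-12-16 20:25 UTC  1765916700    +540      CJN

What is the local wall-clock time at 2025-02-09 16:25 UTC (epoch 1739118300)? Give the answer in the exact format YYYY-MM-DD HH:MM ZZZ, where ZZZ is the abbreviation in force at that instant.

Query: 2025-02-09 16:25 UTC
Rule 1/4 (TQP, +08:00): 2024-09-18 14:46 UTC ≤ query < 2025-02-09 18:52 UTC
16·60 + 25 + 480 = 1465 min
1465 = 1·1440 + 25; 25 = 0·60 + 25 → 00:25, 2025-02-09 + 1 day = 2025-02-10
→ 2025-02-10 00:25 TQP

2025-02-10 00:25 TQP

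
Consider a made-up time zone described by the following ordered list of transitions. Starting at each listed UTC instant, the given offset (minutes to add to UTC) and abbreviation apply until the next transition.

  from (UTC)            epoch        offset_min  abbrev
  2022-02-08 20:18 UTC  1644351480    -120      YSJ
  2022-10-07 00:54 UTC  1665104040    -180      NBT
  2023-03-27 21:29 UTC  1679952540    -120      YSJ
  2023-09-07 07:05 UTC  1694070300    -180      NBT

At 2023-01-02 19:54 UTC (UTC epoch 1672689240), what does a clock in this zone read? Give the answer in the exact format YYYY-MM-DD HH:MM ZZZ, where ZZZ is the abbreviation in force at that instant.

2023-01-02 16:54 NBT

Query: 2023-01-02 19:54 UTC
Rule 2/4 (NBT, -03:00): 2022-10-07 00:54 UTC ≤ query < 2023-03-27 21:29 UTC
19·60 + 54 - 180 = 1014 min
1014 = 0·1440 + 1014; 1014 = 16·60 + 54 → 16:54, same day
→ 2023-01-02 16:54 NBT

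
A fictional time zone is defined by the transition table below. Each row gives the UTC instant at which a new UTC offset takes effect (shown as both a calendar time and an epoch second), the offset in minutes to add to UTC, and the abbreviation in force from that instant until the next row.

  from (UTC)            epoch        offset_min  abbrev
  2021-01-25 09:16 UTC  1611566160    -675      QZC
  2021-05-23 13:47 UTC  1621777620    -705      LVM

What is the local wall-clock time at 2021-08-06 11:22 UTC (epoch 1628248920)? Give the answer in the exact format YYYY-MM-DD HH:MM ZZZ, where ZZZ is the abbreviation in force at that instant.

2021-08-05 23:37 LVM

Query: 2021-08-06 11:22 UTC
Rule 2/2 (LVM, -11:45): 2021-05-23 13:47 UTC ≤ query < +∞
11·60 + 22 - 705 = -23 min
-23 = -1·1440 + 1417; 1417 = 23·60 + 37 → 23:37, 2021-08-06 - 1 day = 2021-08-05
→ 2021-08-05 23:37 LVM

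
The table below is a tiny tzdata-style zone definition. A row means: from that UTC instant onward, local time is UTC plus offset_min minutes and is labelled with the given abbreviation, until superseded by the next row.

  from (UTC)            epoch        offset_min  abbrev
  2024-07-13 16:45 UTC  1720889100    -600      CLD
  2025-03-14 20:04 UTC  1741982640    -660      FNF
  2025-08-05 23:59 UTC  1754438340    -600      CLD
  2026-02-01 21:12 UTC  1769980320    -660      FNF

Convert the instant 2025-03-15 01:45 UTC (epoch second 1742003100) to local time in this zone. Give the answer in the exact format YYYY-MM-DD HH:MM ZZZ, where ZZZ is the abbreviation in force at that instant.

2025-03-14 14:45 FNF

Query: 2025-03-15 01:45 UTC
Rule 2/4 (FNF, -11:00): 2025-03-14 20:04 UTC ≤ query < 2025-08-05 23:59 UTC
1·60 + 45 - 660 = -555 min
-555 = -1·1440 + 885; 885 = 14·60 + 45 → 14:45, 2025-03-15 - 1 day = 2025-03-14
→ 2025-03-14 14:45 FNF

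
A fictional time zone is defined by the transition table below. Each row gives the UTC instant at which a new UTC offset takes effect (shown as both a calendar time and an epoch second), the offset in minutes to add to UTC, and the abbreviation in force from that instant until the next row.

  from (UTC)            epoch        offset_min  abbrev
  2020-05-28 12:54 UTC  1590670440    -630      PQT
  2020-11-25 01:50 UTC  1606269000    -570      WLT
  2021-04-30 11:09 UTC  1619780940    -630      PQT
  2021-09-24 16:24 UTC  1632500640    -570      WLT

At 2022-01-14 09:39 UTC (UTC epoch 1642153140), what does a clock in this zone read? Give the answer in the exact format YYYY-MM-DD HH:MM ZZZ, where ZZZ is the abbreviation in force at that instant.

Query: 2022-01-14 09:39 UTC
Rule 4/4 (WLT, -09:30): 2021-09-24 16:24 UTC ≤ query < +∞
9·60 + 39 - 570 = 9 min
9 = 0·1440 + 9; 9 = 0·60 + 9 → 00:09, same day
→ 2022-01-14 00:09 WLT

2022-01-14 00:09 WLT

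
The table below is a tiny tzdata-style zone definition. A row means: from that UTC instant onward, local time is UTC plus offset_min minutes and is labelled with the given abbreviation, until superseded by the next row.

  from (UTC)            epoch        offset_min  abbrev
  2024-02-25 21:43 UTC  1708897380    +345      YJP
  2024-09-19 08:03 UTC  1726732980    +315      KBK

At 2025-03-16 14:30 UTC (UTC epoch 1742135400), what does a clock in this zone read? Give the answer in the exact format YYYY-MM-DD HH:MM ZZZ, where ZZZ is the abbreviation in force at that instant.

2025-03-16 19:45 KBK

Query: 2025-03-16 14:30 UTC
Rule 2/2 (KBK, +05:15): 2024-09-19 08:03 UTC ≤ query < +∞
14·60 + 30 + 315 = 1185 min
1185 = 0·1440 + 1185; 1185 = 19·60 + 45 → 19:45, same day
→ 2025-03-16 19:45 KBK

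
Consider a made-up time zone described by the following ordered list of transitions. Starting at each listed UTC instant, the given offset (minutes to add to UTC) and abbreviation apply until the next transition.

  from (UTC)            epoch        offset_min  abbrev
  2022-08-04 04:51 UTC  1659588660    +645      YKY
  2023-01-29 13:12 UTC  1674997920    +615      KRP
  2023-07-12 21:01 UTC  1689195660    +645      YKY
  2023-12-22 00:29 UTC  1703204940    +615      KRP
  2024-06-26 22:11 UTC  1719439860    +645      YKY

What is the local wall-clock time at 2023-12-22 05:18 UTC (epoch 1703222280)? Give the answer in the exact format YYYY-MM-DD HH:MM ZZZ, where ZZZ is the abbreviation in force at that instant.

2023-12-22 15:33 KRP

Query: 2023-12-22 05:18 UTC
Rule 4/5 (KRP, +10:15): 2023-12-22 00:29 UTC ≤ query < 2024-06-26 22:11 UTC
5·60 + 18 + 615 = 933 min
933 = 0·1440 + 933; 933 = 15·60 + 33 → 15:33, same day
→ 2023-12-22 15:33 KRP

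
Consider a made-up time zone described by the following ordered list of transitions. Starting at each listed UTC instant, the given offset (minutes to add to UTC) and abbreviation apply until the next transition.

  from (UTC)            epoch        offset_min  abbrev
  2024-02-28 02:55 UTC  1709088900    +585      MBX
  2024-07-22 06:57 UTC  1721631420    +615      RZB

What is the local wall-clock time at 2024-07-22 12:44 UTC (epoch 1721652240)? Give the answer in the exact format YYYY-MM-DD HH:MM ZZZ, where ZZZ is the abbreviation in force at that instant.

2024-07-22 22:59 RZB

Query: 2024-07-22 12:44 UTC
Rule 2/2 (RZB, +10:15): 2024-07-22 06:57 UTC ≤ query < +∞
12·60 + 44 + 615 = 1379 min
1379 = 0·1440 + 1379; 1379 = 22·60 + 59 → 22:59, same day
→ 2024-07-22 22:59 RZB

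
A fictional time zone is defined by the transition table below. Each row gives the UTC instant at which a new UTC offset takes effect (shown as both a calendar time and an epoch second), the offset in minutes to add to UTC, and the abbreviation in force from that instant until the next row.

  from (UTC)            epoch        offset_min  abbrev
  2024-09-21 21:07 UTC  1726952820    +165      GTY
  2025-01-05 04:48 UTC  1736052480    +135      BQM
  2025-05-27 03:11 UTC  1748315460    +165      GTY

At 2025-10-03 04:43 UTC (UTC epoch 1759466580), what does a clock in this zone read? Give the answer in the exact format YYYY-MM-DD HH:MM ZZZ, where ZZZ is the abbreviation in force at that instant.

2025-10-03 07:28 GTY

Query: 2025-10-03 04:43 UTC
Rule 3/3 (GTY, +02:45): 2025-05-27 03:11 UTC ≤ query < +∞
4·60 + 43 + 165 = 448 min
448 = 0·1440 + 448; 448 = 7·60 + 28 → 07:28, same day
→ 2025-10-03 07:28 GTY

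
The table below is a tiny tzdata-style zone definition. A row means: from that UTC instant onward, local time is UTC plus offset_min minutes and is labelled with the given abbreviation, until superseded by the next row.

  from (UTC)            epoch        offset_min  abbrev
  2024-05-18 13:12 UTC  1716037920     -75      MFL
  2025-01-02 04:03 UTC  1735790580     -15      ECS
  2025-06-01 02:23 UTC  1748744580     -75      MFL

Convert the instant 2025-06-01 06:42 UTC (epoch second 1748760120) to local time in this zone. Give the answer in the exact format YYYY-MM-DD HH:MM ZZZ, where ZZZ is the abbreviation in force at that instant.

Query: 2025-06-01 06:42 UTC
Rule 3/3 (MFL, -01:15): 2025-06-01 02:23 UTC ≤ query < +∞
6·60 + 42 - 75 = 327 min
327 = 0·1440 + 327; 327 = 5·60 + 27 → 05:27, same day
→ 2025-06-01 05:27 MFL

2025-06-01 05:27 MFL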